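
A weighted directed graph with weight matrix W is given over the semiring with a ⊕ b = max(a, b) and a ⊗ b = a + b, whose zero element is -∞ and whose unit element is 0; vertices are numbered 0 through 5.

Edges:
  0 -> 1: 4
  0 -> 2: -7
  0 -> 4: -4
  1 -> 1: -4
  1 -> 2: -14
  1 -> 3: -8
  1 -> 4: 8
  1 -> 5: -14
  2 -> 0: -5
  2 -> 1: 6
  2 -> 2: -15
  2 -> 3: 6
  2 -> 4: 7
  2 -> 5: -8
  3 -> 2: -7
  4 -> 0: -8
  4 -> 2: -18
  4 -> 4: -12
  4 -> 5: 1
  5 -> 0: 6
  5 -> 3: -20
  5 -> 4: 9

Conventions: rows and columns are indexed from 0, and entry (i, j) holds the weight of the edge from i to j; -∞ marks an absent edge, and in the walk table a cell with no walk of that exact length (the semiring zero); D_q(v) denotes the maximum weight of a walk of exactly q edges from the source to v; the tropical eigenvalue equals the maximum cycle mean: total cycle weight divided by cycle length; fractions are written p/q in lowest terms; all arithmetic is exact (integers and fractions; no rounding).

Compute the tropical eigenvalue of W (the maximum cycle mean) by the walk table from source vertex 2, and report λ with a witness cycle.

q=0: [-∞, -∞, 0, -∞, -∞, -∞]
q=1: [-5, 6, -15, 6, 7, -8]
q=2: [-1, 2, -1, -2, 14, 8]
q=3: [14, 5, -4, 5, 17, 15]
q=4: [21, 18, 7, 2, 24, 18]
q=5: [24, 25, 14, 13, 27, 25]
q=6: [31, 28, 17, 20, 34, 28]
Optimal cycle mean attained by: cycle 4->5->4, total 1 + 9, length 2.
Answer: λ = 5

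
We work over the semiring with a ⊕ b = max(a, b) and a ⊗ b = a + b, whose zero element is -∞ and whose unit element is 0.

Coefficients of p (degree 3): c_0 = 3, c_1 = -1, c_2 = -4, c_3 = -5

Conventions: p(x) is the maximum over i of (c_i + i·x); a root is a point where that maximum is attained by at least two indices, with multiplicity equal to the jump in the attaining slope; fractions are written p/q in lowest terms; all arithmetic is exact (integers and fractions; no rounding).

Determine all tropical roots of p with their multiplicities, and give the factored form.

hull edge (i=0, c=3) to (i=3, c=-5): slope -8/3, span 3
Factored form: p(x) = -5 ⊗ (x ⊕ 8/3) ⊗ (x ⊕ 8/3) ⊗ (x ⊕ 8/3)
Answer: roots = 8/3 (mult 3)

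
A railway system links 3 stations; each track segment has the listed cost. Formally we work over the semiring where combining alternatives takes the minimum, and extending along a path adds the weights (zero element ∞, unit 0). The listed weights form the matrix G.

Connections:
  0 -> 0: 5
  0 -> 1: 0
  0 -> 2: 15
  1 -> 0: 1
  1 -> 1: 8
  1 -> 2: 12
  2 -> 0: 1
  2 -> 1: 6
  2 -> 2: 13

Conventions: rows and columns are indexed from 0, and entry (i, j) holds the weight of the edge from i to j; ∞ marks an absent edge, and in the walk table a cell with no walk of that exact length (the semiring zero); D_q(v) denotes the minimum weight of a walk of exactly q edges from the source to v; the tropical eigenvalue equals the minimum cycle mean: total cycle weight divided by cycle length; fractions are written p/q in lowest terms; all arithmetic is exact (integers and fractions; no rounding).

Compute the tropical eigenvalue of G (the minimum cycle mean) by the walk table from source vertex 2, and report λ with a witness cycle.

q=0: [∞, ∞, 0]
q=1: [1, 6, 13]
q=2: [6, 1, 16]
q=3: [2, 6, 13]
Optimal cycle mean attained by: cycle 0->1->0, total 0 + 1, length 2.
Answer: λ = 1/2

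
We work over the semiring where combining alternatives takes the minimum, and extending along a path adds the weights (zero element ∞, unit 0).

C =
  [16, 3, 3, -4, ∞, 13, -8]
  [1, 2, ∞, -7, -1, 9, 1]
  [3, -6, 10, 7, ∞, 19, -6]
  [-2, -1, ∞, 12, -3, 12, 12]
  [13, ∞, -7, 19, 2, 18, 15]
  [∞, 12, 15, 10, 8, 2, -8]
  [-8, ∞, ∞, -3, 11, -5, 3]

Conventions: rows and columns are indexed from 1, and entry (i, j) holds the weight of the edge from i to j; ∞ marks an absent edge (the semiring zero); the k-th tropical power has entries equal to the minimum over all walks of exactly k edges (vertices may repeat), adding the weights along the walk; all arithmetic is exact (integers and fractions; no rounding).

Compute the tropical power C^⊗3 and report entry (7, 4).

C^⊗2:
  [-16, -5, 13, -11, -7, -13, -5]
  [-9, -8, -8, -5, -10, -4, -7]
  [-14, -4, 6, -13, -7, -11, -5]
  [0, 1, -10, -8, -2, 7, -10]
  [-4, -13, -5, 0, 4, 10, -13]
  [-16, 9, 1, -11, 3, -13, -6]
  [-5, -5, -5, -12, -6, -3, -16]
C^⊗3:
  [-13, -13, -14, -20, -14, -11, -24]
  [-15, -14, -17, -15, -9, -12, -17]
  [-15, -14, -14, -18, -16, -10, -22]
  [-18, -16, -9, -13, -11, -15, -16]
  [-21, -11, -3, -20, -14, -18, -12]
  [-14, -13, -13, -20, -14, -11, -24]
  [-24, -13, -13, -19, -15, -21, -13]
Key observation: the optimum is the walk 7->1->7->4, with weight (-8) + (-8) + (-3) = -19.
Optimal value attained by: walk 7->1->7->4.
Answer: (C^⊗3)[7][4] = -19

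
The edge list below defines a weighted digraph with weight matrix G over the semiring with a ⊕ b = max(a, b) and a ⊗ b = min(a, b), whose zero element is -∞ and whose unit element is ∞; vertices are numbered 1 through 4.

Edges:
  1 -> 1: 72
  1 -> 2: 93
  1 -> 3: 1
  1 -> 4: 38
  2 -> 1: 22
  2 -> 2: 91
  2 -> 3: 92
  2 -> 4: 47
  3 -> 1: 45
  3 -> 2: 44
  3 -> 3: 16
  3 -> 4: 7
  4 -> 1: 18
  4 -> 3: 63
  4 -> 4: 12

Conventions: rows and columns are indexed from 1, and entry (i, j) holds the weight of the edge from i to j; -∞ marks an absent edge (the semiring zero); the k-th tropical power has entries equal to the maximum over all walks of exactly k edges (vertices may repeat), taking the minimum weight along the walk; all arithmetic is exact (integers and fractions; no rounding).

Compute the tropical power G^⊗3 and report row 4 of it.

G^⊗2:
  [72, 91, 92, 47]
  [45, 91, 91, 47]
  [45, 45, 44, 44]
  [45, 44, 16, 18]
G^⊗3:
  [72, 91, 91, 47]
  [45, 91, 91, 47]
  [45, 45, 45, 45]
  [45, 45, 44, 44]
Answer: row 4 of G^⊗3 = [45, 45, 44, 44]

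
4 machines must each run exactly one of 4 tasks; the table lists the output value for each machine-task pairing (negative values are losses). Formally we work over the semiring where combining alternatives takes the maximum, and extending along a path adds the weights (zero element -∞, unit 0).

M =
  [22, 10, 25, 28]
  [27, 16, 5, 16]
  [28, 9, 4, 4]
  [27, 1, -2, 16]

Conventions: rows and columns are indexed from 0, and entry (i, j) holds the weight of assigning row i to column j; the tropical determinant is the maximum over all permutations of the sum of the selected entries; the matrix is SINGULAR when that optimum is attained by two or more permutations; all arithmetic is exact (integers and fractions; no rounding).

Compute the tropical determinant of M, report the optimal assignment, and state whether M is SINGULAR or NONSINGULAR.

σ = (0, 1, 2, 3): 22 + 16 + 4 + 16 = 58
σ = (0, 1, 3, 2): 22 + 16 + 4 + (-2) = 40
σ = (0, 2, 1, 3): 22 + 5 + 9 + 16 = 52
σ = (0, 2, 3, 1): 22 + 5 + 4 + 1 = 32
σ = (0, 3, 1, 2): 22 + 16 + 9 + (-2) = 45
σ = (0, 3, 2, 1): 22 + 16 + 4 + 1 = 43
σ = (1, 0, 2, 3): 10 + 27 + 4 + 16 = 57
σ = (1, 0, 3, 2): 10 + 27 + 4 + (-2) = 39
σ = (1, 2, 0, 3): 10 + 5 + 28 + 16 = 59
σ = (1, 2, 3, 0): 10 + 5 + 4 + 27 = 46
σ = (1, 3, 0, 2): 10 + 16 + 28 + (-2) = 52
σ = (1, 3, 2, 0): 10 + 16 + 4 + 27 = 57
σ = (2, 0, 1, 3): 25 + 27 + 9 + 16 = 77
σ = (2, 0, 3, 1): 25 + 27 + 4 + 1 = 57
σ = (2, 1, 0, 3): 25 + 16 + 28 + 16 = 85
σ = (2, 1, 3, 0): 25 + 16 + 4 + 27 = 72
σ = (2, 3, 0, 1): 25 + 16 + 28 + 1 = 70
σ = (2, 3, 1, 0): 25 + 16 + 9 + 27 = 77
σ = (3, 0, 1, 2): 28 + 27 + 9 + (-2) = 62
σ = (3, 0, 2, 1): 28 + 27 + 4 + 1 = 60
σ = (3, 1, 0, 2): 28 + 16 + 28 + (-2) = 70
σ = (3, 1, 2, 0): 28 + 16 + 4 + 27 = 75
σ = (3, 2, 0, 1): 28 + 5 + 28 + 1 = 62
σ = (3, 2, 1, 0): 28 + 5 + 9 + 27 = 69
Optimal value attained by: σ = (2, 1, 0, 3).
Answer: det⊕(M) = 85; verdict: NONSINGULAR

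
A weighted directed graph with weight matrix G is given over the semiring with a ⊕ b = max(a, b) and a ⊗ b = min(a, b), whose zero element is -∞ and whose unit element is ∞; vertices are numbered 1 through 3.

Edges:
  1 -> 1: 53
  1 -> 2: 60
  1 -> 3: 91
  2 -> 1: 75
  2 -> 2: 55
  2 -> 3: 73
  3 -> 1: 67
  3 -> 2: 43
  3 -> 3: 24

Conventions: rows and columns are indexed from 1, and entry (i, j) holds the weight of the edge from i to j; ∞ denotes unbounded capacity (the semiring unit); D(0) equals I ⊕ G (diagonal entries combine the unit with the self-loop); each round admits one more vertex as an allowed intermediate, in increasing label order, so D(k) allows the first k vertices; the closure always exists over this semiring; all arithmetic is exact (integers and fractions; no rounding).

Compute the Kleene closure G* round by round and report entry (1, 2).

D(0):
  [∞, 60, 91]
  [75, ∞, 73]
  [67, 43, ∞]
D(1):
  [∞, 60, 91]
  [75, ∞, 75]
  [67, 60, ∞]
D(2):
  [∞, 60, 91]
  [75, ∞, 75]
  [67, 60, ∞]
D(3):
  [∞, 60, 91]
  [75, ∞, 75]
  [67, 60, ∞]
Answer: G*[1][2] = 60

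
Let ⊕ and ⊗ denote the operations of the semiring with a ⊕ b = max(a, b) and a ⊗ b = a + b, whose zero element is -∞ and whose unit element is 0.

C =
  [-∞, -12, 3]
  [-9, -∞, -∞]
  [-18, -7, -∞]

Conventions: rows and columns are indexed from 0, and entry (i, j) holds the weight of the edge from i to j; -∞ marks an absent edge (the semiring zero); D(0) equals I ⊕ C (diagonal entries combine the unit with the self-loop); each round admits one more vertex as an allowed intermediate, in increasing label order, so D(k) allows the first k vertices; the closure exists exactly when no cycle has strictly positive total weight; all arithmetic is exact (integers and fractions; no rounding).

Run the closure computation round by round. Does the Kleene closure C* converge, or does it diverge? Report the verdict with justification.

D(0):
  [0, -12, 3]
  [-9, 0, -∞]
  [-18, -7, 0]
D(1):
  [0, -12, 3]
  [-9, 0, -6]
  [-18, -7, 0]
D(2):
  [0, -12, 3]
  [-9, 0, -6]
  [-16, -7, 0]
D(3):
  [0, -4, 3]
  [-9, 0, -6]
  [-16, -7, 0]
Key observation: every diagonal entry stays at the unit through all rounds, so no improving cycle exists.
Answer: CONVERGES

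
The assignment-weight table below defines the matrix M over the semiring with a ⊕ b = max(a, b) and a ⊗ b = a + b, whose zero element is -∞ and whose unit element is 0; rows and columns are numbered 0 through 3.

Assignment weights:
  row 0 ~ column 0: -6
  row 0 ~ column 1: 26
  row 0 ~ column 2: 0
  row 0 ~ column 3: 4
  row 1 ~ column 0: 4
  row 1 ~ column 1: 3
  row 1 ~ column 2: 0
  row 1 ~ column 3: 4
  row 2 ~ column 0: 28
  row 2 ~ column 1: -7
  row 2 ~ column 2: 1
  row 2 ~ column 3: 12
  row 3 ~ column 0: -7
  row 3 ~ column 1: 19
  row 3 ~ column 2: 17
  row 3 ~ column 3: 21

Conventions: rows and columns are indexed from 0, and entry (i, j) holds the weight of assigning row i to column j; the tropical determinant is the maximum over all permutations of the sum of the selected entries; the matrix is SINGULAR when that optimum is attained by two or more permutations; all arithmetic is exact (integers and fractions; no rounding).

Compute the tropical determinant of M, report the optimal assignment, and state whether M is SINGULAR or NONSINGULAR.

σ = (0, 1, 2, 3): (-6) + 3 + 1 + 21 = 19
σ = (0, 1, 3, 2): (-6) + 3 + 12 + 17 = 26
σ = (0, 2, 1, 3): (-6) + 0 + (-7) + 21 = 8
σ = (0, 2, 3, 1): (-6) + 0 + 12 + 19 = 25
σ = (0, 3, 1, 2): (-6) + 4 + (-7) + 17 = 8
σ = (0, 3, 2, 1): (-6) + 4 + 1 + 19 = 18
σ = (1, 0, 2, 3): 26 + 4 + 1 + 21 = 52
σ = (1, 0, 3, 2): 26 + 4 + 12 + 17 = 59
σ = (1, 2, 0, 3): 26 + 0 + 28 + 21 = 75
σ = (1, 2, 3, 0): 26 + 0 + 12 + (-7) = 31
σ = (1, 3, 0, 2): 26 + 4 + 28 + 17 = 75
σ = (1, 3, 2, 0): 26 + 4 + 1 + (-7) = 24
σ = (2, 0, 1, 3): 0 + 4 + (-7) + 21 = 18
σ = (2, 0, 3, 1): 0 + 4 + 12 + 19 = 35
σ = (2, 1, 0, 3): 0 + 3 + 28 + 21 = 52
σ = (2, 1, 3, 0): 0 + 3 + 12 + (-7) = 8
σ = (2, 3, 0, 1): 0 + 4 + 28 + 19 = 51
σ = (2, 3, 1, 0): 0 + 4 + (-7) + (-7) = -10
σ = (3, 0, 1, 2): 4 + 4 + (-7) + 17 = 18
σ = (3, 0, 2, 1): 4 + 4 + 1 + 19 = 28
σ = (3, 1, 0, 2): 4 + 3 + 28 + 17 = 52
σ = (3, 1, 2, 0): 4 + 3 + 1 + (-7) = 1
σ = (3, 2, 0, 1): 4 + 0 + 28 + 19 = 51
σ = (3, 2, 1, 0): 4 + 0 + (-7) + (-7) = -10
Optimal value attained by: σ = (1, 2, 0, 3).
Answer: det⊕(M) = 75; verdict: SINGULAR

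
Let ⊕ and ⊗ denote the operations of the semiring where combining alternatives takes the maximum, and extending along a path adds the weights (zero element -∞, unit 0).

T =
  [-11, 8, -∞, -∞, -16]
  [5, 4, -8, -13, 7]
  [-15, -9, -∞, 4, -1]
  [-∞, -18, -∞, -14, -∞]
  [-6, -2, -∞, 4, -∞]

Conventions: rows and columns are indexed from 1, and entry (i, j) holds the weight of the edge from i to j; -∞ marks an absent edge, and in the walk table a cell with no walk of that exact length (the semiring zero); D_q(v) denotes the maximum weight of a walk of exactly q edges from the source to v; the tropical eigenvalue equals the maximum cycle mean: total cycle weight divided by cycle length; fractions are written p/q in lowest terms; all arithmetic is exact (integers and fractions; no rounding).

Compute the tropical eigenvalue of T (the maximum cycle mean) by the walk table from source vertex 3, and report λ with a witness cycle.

q=0: [-∞, -∞, 0, -∞, -∞]
q=1: [-15, -9, -∞, 4, -1]
q=2: [-4, -3, -17, 3, -2]
q=3: [2, 4, -11, 2, 4]
q=4: [9, 10, -4, 8, 11]
q=5: [15, 17, 2, 15, 17]
Optimal cycle mean attained by: cycle 1->2->1, total 8 + 5, length 2.
Answer: λ = 13/2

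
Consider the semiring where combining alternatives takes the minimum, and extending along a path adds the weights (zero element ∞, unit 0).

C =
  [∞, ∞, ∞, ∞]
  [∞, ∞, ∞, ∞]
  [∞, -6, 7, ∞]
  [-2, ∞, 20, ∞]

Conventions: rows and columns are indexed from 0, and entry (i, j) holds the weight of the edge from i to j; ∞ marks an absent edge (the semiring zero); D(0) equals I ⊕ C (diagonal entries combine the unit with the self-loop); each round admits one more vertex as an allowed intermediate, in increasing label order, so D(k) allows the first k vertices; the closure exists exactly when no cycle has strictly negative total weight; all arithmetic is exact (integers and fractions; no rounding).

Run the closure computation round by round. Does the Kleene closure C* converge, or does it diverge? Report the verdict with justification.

D(0):
  [0, ∞, ∞, ∞]
  [∞, 0, ∞, ∞]
  [∞, -6, 0, ∞]
  [-2, ∞, 20, 0]
D(1):
  [0, ∞, ∞, ∞]
  [∞, 0, ∞, ∞]
  [∞, -6, 0, ∞]
  [-2, ∞, 20, 0]
D(2):
  [0, ∞, ∞, ∞]
  [∞, 0, ∞, ∞]
  [∞, -6, 0, ∞]
  [-2, ∞, 20, 0]
D(3):
  [0, ∞, ∞, ∞]
  [∞, 0, ∞, ∞]
  [∞, -6, 0, ∞]
  [-2, 14, 20, 0]
D(4):
  [0, ∞, ∞, ∞]
  [∞, 0, ∞, ∞]
  [∞, -6, 0, ∞]
  [-2, 14, 20, 0]
Key observation: every diagonal entry stays at the unit through all rounds, so no improving cycle exists.
Answer: CONVERGES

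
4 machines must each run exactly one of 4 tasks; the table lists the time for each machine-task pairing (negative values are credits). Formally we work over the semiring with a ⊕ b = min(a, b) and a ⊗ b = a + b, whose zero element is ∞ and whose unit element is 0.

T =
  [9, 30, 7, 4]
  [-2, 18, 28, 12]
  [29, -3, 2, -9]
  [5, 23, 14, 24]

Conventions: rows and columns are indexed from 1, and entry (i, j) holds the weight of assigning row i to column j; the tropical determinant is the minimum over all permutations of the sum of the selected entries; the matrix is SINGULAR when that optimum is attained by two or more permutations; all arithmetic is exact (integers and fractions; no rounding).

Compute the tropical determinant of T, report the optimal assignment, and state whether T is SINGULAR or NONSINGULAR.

σ = (1, 2, 3, 4): 9 + 18 + 2 + 24 = 53
σ = (1, 2, 4, 3): 9 + 18 + (-9) + 14 = 32
σ = (1, 3, 2, 4): 9 + 28 + (-3) + 24 = 58
σ = (1, 3, 4, 2): 9 + 28 + (-9) + 23 = 51
σ = (1, 4, 2, 3): 9 + 12 + (-3) + 14 = 32
σ = (1, 4, 3, 2): 9 + 12 + 2 + 23 = 46
σ = (2, 1, 3, 4): 30 + (-2) + 2 + 24 = 54
σ = (2, 1, 4, 3): 30 + (-2) + (-9) + 14 = 33
σ = (2, 3, 1, 4): 30 + 28 + 29 + 24 = 111
σ = (2, 3, 4, 1): 30 + 28 + (-9) + 5 = 54
σ = (2, 4, 1, 3): 30 + 12 + 29 + 14 = 85
σ = (2, 4, 3, 1): 30 + 12 + 2 + 5 = 49
σ = (3, 1, 2, 4): 7 + (-2) + (-3) + 24 = 26
σ = (3, 1, 4, 2): 7 + (-2) + (-9) + 23 = 19
σ = (3, 2, 1, 4): 7 + 18 + 29 + 24 = 78
σ = (3, 2, 4, 1): 7 + 18 + (-9) + 5 = 21
σ = (3, 4, 1, 2): 7 + 12 + 29 + 23 = 71
σ = (3, 4, 2, 1): 7 + 12 + (-3) + 5 = 21
σ = (4, 1, 2, 3): 4 + (-2) + (-3) + 14 = 13
σ = (4, 1, 3, 2): 4 + (-2) + 2 + 23 = 27
σ = (4, 2, 1, 3): 4 + 18 + 29 + 14 = 65
σ = (4, 2, 3, 1): 4 + 18 + 2 + 5 = 29
σ = (4, 3, 1, 2): 4 + 28 + 29 + 23 = 84
σ = (4, 3, 2, 1): 4 + 28 + (-3) + 5 = 34
Optimal value attained by: σ = (4, 1, 2, 3).
Answer: det⊕(T) = 13; verdict: NONSINGULAR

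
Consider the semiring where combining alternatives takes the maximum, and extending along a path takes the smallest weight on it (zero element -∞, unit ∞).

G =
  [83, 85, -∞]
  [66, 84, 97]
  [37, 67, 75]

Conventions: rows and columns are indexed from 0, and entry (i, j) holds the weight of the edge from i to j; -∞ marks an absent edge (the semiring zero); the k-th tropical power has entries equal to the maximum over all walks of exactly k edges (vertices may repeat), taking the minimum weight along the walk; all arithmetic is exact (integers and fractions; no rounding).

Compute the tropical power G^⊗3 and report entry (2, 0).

G^⊗2:
  [83, 84, 85]
  [66, 84, 84]
  [66, 67, 75]
G^⊗3:
  [83, 84, 84]
  [66, 84, 84]
  [66, 67, 75]
Key observation: the optimum is the walk 2->1->0->0, with weight 67 min 66 min 83 = 66.
Optimal value attained by: walk 2->1->0->0.
Answer: (G^⊗3)[2][0] = 66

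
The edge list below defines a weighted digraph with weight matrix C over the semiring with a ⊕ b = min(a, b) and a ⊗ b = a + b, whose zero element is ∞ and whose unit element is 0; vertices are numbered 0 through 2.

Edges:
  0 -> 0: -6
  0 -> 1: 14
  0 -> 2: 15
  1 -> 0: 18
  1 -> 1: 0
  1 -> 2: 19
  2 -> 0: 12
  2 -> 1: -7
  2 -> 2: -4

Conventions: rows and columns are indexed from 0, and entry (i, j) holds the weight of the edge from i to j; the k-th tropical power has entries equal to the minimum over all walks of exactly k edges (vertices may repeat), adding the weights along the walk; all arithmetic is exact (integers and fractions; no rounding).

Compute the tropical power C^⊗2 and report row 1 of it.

C^⊗2:
  [-12, 8, 9]
  [12, 0, 15]
  [6, -11, -8]
Answer: row 1 of C^⊗2 = [12, 0, 15]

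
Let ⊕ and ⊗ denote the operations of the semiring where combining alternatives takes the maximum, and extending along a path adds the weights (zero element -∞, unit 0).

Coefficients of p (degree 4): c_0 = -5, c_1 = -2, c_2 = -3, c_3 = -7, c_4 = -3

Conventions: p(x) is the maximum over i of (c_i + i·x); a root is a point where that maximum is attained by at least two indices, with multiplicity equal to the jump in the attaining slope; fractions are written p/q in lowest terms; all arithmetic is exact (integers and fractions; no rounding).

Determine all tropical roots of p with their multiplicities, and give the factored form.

hull edge (i=0, c=-5) to (i=1, c=-2): slope 3, span 1
hull edge (i=1, c=-2) to (i=4, c=-3): slope -1/3, span 3
Factored form: p(x) = -3 ⊗ (x ⊕ (-3)) ⊗ (x ⊕ 1/3) ⊗ (x ⊕ 1/3) ⊗ (x ⊕ 1/3)
Answer: roots = -3 (mult 1), 1/3 (mult 3)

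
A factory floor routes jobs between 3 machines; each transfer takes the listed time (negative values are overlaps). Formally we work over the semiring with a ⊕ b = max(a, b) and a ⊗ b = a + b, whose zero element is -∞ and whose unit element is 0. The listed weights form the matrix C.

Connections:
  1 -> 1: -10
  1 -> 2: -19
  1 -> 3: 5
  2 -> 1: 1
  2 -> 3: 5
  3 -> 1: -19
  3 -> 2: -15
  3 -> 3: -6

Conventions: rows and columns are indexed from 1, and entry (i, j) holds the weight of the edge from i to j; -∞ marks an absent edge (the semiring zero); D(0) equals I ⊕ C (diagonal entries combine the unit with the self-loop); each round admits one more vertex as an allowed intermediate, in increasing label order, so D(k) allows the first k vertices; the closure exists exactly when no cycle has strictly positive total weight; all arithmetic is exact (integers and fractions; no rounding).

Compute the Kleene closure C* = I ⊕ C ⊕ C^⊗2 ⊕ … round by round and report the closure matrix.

D(0):
  [0, -19, 5]
  [1, 0, 5]
  [-19, -15, 0]
D(1):
  [0, -19, 5]
  [1, 0, 6]
  [-19, -15, 0]
D(2):
  [0, -19, 5]
  [1, 0, 6]
  [-14, -15, 0]
D(3):
  [0, -10, 5]
  [1, 0, 6]
  [-14, -15, 0]
Answer: C* = [[0, -10, 5], [1, 0, 6], [-14, -15, 0]]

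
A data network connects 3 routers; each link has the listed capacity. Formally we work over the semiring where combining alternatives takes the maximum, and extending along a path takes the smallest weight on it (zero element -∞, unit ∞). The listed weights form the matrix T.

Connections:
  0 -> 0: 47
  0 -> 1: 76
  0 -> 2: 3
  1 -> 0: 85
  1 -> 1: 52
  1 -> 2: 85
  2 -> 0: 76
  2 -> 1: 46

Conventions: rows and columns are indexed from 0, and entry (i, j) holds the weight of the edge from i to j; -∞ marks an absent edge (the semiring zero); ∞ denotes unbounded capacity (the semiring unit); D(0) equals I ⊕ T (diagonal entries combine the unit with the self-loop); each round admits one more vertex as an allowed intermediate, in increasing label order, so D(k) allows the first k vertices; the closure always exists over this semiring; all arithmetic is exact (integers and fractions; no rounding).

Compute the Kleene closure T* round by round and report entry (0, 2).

D(0):
  [∞, 76, 3]
  [85, ∞, 85]
  [76, 46, ∞]
D(1):
  [∞, 76, 3]
  [85, ∞, 85]
  [76, 76, ∞]
D(2):
  [∞, 76, 76]
  [85, ∞, 85]
  [76, 76, ∞]
D(3):
  [∞, 76, 76]
  [85, ∞, 85]
  [76, 76, ∞]
Answer: T*[0][2] = 76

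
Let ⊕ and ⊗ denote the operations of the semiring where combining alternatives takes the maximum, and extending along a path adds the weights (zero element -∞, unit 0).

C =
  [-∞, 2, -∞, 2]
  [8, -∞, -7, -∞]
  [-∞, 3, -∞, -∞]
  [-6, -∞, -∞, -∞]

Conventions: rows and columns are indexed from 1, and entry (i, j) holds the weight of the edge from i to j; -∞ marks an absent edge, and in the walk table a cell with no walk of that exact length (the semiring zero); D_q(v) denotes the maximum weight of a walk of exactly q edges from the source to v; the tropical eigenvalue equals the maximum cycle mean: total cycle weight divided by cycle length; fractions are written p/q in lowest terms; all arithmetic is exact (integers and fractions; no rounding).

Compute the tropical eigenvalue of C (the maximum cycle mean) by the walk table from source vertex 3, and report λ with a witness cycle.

q=0: [-∞, -∞, 0, -∞]
q=1: [-∞, 3, -∞, -∞]
q=2: [11, -∞, -4, -∞]
q=3: [-∞, 13, -∞, 13]
q=4: [21, -∞, 6, -∞]
Optimal cycle mean attained by: cycle 1->2->1, total 2 + 8, length 2.
Answer: λ = 5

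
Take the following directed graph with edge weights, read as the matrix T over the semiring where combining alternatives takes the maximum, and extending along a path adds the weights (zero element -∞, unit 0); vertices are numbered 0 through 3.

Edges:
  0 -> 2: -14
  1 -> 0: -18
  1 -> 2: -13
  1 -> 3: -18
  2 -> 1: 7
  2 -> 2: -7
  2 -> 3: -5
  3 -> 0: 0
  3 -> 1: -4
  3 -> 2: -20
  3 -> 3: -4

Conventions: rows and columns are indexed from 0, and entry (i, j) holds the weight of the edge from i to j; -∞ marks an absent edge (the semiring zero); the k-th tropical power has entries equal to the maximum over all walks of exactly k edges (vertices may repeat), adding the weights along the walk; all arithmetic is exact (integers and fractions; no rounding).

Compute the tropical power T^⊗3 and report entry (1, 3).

T^⊗2:
  [-∞, -7, -21, -19]
  [-18, -6, -20, -18]
  [-5, 0, -6, -9]
  [-4, -8, -14, -8]
T^⊗3:
  [-19, -14, -20, -23]
  [-18, -13, -19, -22]
  [-9, 1, -13, -11]
  [-8, -7, -18, -12]
Key observation: the optimum is the walk 1->2->3->3, with weight (-13) + (-5) + (-4) = -22.
Optimal value attained by: walk 1->2->3->3.
Answer: (T^⊗3)[1][3] = -22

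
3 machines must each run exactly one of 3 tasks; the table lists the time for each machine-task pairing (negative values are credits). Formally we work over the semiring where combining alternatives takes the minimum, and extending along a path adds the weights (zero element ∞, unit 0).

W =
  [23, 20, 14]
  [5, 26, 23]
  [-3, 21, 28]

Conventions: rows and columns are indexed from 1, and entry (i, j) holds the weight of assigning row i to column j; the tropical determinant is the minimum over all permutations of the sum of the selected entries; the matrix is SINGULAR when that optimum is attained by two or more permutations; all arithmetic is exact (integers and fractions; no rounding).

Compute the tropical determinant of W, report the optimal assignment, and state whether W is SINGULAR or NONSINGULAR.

σ = (1, 2, 3): 23 + 26 + 28 = 77
σ = (1, 3, 2): 23 + 23 + 21 = 67
σ = (2, 1, 3): 20 + 5 + 28 = 53
σ = (2, 3, 1): 20 + 23 + (-3) = 40
σ = (3, 1, 2): 14 + 5 + 21 = 40
σ = (3, 2, 1): 14 + 26 + (-3) = 37
Optimal value attained by: σ = (3, 2, 1).
Answer: det⊕(W) = 37; verdict: NONSINGULAR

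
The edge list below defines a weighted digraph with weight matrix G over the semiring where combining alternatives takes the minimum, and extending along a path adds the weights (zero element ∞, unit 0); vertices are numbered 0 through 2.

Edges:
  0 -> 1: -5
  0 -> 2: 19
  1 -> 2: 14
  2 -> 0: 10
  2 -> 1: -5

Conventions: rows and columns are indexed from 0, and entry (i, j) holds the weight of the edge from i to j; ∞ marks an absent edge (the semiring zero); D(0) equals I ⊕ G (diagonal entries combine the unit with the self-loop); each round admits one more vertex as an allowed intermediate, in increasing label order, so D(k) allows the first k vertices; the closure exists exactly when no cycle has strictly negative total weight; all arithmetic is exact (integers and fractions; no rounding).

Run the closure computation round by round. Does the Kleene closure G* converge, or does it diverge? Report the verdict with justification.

D(0):
  [0, -5, 19]
  [∞, 0, 14]
  [10, -5, 0]
D(1):
  [0, -5, 19]
  [∞, 0, 14]
  [10, -5, 0]
D(2):
  [0, -5, 9]
  [∞, 0, 14]
  [10, -5, 0]
D(3):
  [0, -5, 9]
  [24, 0, 14]
  [10, -5, 0]
Key observation: every diagonal entry stays at the unit through all rounds, so no improving cycle exists.
Answer: CONVERGES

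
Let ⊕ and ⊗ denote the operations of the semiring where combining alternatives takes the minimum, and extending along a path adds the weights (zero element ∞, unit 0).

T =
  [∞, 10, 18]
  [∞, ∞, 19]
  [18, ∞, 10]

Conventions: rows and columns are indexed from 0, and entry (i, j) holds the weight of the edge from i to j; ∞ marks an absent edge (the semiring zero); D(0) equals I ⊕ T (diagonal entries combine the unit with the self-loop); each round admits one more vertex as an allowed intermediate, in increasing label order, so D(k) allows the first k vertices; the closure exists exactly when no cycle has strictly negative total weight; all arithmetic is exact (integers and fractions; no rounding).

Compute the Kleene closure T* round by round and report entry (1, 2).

D(0):
  [0, 10, 18]
  [∞, 0, 19]
  [18, ∞, 0]
D(1):
  [0, 10, 18]
  [∞, 0, 19]
  [18, 28, 0]
D(2):
  [0, 10, 18]
  [∞, 0, 19]
  [18, 28, 0]
D(3):
  [0, 10, 18]
  [37, 0, 19]
  [18, 28, 0]
Answer: T*[1][2] = 19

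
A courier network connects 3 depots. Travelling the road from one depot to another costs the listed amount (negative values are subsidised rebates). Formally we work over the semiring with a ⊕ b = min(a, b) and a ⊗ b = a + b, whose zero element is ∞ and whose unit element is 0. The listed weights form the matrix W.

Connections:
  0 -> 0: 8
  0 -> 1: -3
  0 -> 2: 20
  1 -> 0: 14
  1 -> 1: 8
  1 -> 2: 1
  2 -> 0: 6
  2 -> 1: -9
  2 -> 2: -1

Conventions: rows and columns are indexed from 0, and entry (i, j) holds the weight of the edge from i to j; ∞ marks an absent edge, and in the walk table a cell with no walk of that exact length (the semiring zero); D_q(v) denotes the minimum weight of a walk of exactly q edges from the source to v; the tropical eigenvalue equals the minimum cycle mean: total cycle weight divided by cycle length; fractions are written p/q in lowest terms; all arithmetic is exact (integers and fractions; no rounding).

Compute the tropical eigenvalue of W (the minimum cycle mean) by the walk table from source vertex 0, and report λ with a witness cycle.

q=0: [0, ∞, ∞]
q=1: [8, -3, 20]
q=2: [11, 5, -2]
q=3: [4, -11, -3]
Optimal cycle mean attained by: cycle 1->2->1, total 1 + (-9), length 2.
Answer: λ = -4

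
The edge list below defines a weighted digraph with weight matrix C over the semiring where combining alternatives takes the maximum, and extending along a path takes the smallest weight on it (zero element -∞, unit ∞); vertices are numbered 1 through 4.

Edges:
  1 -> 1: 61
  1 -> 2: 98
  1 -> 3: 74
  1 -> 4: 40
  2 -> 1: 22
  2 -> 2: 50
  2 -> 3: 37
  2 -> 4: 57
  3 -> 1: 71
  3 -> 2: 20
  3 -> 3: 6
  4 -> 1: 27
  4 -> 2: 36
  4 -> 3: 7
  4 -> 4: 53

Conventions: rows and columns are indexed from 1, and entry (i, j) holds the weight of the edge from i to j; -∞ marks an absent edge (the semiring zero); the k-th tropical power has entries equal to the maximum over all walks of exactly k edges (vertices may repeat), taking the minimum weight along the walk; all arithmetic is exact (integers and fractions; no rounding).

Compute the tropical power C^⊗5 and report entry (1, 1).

C^⊗2:
  [71, 61, 61, 57]
  [37, 50, 37, 53]
  [61, 71, 71, 40]
  [27, 36, 36, 53]
C^⊗3:
  [61, 71, 71, 57]
  [37, 50, 37, 53]
  [71, 61, 61, 57]
  [36, 36, 36, 53]
C^⊗4:
  [71, 61, 61, 57]
  [37, 50, 37, 53]
  [61, 71, 71, 57]
  [36, 36, 36, 53]
C^⊗5:
  [61, 71, 71, 57]
  [37, 50, 37, 53]
  [71, 61, 61, 57]
  [36, 36, 36, 53]
Key observation: the optimum is the walk 1->1->3->1->3->1, with weight 61 min 74 min 71 min 74 min 71 = 61.
Optimal value attained by: walk 1->1->3->1->3->1.
Answer: (C^⊗5)[1][1] = 61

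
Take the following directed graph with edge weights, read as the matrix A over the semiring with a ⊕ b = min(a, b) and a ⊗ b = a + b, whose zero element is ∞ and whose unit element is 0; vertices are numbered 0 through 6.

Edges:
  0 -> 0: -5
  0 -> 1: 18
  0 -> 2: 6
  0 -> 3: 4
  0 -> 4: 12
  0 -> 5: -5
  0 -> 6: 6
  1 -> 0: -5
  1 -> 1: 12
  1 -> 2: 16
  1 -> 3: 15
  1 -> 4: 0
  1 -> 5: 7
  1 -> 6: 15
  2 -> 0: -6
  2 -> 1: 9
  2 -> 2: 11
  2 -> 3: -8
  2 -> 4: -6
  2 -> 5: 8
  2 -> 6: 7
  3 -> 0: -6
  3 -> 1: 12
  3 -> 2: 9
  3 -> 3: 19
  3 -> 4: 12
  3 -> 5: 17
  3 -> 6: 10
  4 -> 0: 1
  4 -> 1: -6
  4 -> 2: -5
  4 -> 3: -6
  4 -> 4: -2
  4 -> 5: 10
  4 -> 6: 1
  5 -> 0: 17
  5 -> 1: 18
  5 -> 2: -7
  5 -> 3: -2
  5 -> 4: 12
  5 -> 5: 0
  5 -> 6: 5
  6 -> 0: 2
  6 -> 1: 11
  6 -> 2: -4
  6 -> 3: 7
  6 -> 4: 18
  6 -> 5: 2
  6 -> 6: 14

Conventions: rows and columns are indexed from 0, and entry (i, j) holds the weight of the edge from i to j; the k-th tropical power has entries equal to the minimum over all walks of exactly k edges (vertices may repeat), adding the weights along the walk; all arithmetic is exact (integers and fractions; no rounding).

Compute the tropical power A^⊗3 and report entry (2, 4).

A^⊗2:
  [-10, 6, -12, -7, 0, -10, 0]
  [-10, -6, -5, -6, -2, -10, 1]
  [-14, -12, -11, -12, -8, -11, -5]
  [-11, 6, 0, -2, 3, -11, 0]
  [-12, -8, -7, -13, -11, -4, -1]
  [-13, 2, -7, -15, -13, 0, 0]
  [-10, 5, -5, -12, -10, -3, 3]
A^⊗3:
  [-18, -6, -17, -20, -18, -15, -5]
  [-15, -8, -17, -13, -11, -15, -5]
  [-19, -14, -18, -19, -17, -19, -8]
  [-16, -3, -18, -13, -6, -16, -6]
  [-19, -17, -16, -17, -13, -17, -10]
  [-21, -19, -18, -19, -15, -18, -12]
  [-18, -16, -15, -16, -12, -15, -9]
Key observation: the optimum is the walk 2->4->2->4, with weight (-6) + (-5) + (-6) = -17.
Optimal value attained by: walk 2->4->2->4.
Answer: (A^⊗3)[2][4] = -17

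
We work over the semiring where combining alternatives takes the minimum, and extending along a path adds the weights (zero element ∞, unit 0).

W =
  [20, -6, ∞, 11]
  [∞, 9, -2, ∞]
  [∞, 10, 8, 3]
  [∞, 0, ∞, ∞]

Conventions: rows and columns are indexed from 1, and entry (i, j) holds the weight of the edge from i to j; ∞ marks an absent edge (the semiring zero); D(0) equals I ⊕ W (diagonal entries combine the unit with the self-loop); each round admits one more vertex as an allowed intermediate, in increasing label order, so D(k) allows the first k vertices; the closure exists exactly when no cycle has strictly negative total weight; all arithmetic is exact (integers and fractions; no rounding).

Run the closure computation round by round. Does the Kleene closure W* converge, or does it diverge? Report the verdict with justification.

D(0):
  [0, -6, ∞, 11]
  [∞, 0, -2, ∞]
  [∞, 10, 0, 3]
  [∞, 0, ∞, 0]
D(1):
  [0, -6, ∞, 11]
  [∞, 0, -2, ∞]
  [∞, 10, 0, 3]
  [∞, 0, ∞, 0]
D(2):
  [0, -6, -8, 11]
  [∞, 0, -2, ∞]
  [∞, 10, 0, 3]
  [∞, 0, -2, 0]
D(3):
  [0, -6, -8, -5]
  [∞, 0, -2, 1]
  [∞, 10, 0, 3]
  [∞, 0, -2, 0]
D(4):
  [0, -6, -8, -5]
  [∞, 0, -2, 1]
  [∞, 3, 0, 3]
  [∞, 0, -2, 0]
Key observation: every diagonal entry stays at the unit through all rounds, so no improving cycle exists.
Answer: CONVERGES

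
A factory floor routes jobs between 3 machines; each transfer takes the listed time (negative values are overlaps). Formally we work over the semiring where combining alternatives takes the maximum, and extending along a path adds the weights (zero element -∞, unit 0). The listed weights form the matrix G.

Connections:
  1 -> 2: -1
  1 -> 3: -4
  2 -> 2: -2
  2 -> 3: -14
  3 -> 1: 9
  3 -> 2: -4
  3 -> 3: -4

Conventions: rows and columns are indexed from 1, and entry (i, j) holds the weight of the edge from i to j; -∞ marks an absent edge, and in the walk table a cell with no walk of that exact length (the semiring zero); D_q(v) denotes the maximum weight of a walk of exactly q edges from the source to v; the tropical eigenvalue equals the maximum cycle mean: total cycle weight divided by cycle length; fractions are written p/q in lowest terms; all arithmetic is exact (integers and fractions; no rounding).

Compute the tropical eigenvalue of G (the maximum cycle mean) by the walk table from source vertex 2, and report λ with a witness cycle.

q=0: [-∞, 0, -∞]
q=1: [-∞, -2, -14]
q=2: [-5, -4, -16]
q=3: [-7, -6, -9]
Optimal cycle mean attained by: cycle 1->3->1, total (-4) + 9, length 2.
Answer: λ = 5/2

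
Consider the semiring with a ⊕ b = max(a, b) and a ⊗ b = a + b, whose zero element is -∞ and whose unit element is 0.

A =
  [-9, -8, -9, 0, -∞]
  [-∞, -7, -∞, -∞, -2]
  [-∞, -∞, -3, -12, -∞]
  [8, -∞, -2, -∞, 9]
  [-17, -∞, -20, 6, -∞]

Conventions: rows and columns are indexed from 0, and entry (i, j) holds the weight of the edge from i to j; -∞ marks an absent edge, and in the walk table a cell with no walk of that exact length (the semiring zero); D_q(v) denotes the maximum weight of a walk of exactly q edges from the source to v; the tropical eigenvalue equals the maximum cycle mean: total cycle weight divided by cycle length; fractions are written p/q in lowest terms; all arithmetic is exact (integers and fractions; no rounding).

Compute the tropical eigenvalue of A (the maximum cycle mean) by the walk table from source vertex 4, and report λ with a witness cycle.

q=0: [-∞, -∞, -∞, -∞, 0]
q=1: [-17, -∞, -20, 6, -∞]
q=2: [14, -25, 4, -17, 15]
q=3: [5, 6, 5, 21, -8]
q=4: [29, -1, 19, 5, 30]
q=5: [20, 21, 20, 36, 14]
Optimal cycle mean attained by: cycle 3->4->3, total 9 + 6, length 2.
Answer: λ = 15/2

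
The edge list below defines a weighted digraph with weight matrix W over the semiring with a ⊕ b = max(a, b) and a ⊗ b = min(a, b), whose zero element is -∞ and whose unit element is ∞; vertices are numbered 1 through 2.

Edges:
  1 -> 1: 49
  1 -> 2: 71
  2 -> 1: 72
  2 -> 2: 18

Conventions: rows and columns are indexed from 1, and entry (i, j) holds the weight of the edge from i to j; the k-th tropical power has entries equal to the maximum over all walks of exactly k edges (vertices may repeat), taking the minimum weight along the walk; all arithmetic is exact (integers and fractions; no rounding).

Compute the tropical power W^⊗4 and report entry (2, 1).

W^⊗2:
  [71, 49]
  [49, 71]
W^⊗3:
  [49, 71]
  [71, 49]
W^⊗4:
  [71, 49]
  [49, 71]
Key observation: the optimum is the walk 2->1->1->2->1, with weight 72 min 49 min 71 min 72 = 49.
Optimal value attained by: walk 2->1->1->2->1.
Answer: (W^⊗4)[2][1] = 49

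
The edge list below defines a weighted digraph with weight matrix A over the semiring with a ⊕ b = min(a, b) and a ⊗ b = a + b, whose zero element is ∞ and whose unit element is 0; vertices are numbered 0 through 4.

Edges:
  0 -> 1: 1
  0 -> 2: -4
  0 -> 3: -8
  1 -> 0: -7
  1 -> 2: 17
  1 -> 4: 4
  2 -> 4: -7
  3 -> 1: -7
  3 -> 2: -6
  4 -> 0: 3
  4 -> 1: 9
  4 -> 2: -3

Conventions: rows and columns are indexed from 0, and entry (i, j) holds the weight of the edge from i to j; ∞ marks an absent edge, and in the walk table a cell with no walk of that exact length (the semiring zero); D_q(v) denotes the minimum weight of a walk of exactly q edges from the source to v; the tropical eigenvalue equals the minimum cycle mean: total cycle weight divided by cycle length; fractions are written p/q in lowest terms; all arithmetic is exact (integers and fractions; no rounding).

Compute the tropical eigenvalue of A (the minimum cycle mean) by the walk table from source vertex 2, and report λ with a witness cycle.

q=0: [∞, ∞, 0, ∞, ∞]
q=1: [∞, ∞, ∞, ∞, -7]
q=2: [-4, 2, -10, ∞, ∞]
q=3: [-5, -3, -8, -12, -17]
q=4: [-14, -19, -20, -13, -15]
q=5: [-26, -20, -19, -22, -27]
Optimal cycle mean attained by: cycle 0->3->1->0, total (-8) + (-7) + (-7), length 3.
Answer: λ = -22/3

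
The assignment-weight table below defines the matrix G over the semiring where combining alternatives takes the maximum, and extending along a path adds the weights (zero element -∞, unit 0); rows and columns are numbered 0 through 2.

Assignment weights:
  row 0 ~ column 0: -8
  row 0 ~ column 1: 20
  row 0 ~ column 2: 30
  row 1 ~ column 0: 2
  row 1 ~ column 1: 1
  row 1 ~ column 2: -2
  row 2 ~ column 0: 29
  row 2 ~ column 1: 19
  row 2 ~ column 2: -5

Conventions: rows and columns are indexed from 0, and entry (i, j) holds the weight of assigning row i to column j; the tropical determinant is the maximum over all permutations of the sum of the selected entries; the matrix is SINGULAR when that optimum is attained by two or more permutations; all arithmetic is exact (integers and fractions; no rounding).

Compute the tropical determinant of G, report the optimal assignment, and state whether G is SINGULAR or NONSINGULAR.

σ = (0, 1, 2): (-8) + 1 + (-5) = -12
σ = (0, 2, 1): (-8) + (-2) + 19 = 9
σ = (1, 0, 2): 20 + 2 + (-5) = 17
σ = (1, 2, 0): 20 + (-2) + 29 = 47
σ = (2, 0, 1): 30 + 2 + 19 = 51
σ = (2, 1, 0): 30 + 1 + 29 = 60
Optimal value attained by: σ = (2, 1, 0).
Answer: det⊕(G) = 60; verdict: NONSINGULAR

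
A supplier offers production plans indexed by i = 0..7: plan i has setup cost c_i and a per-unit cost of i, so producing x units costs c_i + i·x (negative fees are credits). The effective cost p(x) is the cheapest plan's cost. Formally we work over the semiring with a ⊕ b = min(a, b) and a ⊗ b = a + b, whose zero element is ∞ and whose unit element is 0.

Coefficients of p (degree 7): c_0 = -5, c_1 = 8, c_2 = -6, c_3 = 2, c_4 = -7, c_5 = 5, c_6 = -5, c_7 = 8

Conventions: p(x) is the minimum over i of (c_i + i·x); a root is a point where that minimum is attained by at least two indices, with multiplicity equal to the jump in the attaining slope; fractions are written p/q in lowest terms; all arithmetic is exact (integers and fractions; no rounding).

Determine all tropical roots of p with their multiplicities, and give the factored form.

hull edge (i=0, c=-5) to (i=4, c=-7): slope -1/2, span 4
hull edge (i=4, c=-7) to (i=6, c=-5): slope 1, span 2
hull edge (i=6, c=-5) to (i=7, c=8): slope 13, span 1
Factored form: p(x) = 8 ⊗ (x ⊕ (-13)) ⊗ (x ⊕ (-1)) ⊗ (x ⊕ (-1)) ⊗ (x ⊕ 1/2) ⊗ (x ⊕ 1/2) ⊗ (x ⊕ 1/2) ⊗ (x ⊕ 1/2)
Answer: roots = -13 (mult 1), -1 (mult 2), 1/2 (mult 4)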